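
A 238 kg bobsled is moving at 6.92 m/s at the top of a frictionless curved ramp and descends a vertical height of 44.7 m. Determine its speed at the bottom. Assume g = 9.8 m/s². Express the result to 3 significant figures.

v = 30.4 m/s

By conservation of mechanical energy, ½mv₀² + mgh = ½mv²
The mass cancels from both sides.
v² = v₀² + 2gh = (6.92)² + 2(9.8)(44.7) = 924.01
v = √924.01 = 30.40 m/s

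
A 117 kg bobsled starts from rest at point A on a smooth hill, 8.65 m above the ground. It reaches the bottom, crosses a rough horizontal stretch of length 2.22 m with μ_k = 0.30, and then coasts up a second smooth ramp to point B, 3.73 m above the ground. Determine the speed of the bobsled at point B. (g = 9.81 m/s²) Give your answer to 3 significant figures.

v = 9.14 m/s

Energy at A: mgh₁ = (117)(9.81)(8.65) = 9928.2 J
Friction loss: W_f = μ_k mg d = 764.4 J
At B: ½mv² + mgh₂ = mgh₁ − W_f
½mv² = 9928.2 − 764.4 − 4281.2 = 4882.6 J
v = √(2 × 4882.6/117) = 9.136 m/s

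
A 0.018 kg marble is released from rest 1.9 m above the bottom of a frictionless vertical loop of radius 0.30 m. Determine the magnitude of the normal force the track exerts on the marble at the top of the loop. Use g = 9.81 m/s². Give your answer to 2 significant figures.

Energy from release to top (height 2r): mgh = ½mv_top² + mg(2r)
v_top² = 2g(h − 2r) = 2(9.81)(1.9 − 0.6000) = 25.506 m²/s²
At the top, both N and weight point toward the centre: N + mg = mv_top²/r
N = m(v_top²/r − g) = 0.018(25.506/0.30 − 9.81) = 1.354 N

N = 1.4 N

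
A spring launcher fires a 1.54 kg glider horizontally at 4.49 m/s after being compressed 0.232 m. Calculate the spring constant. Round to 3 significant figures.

Energy stored in the spring equals the launch KE: ½kx² = ½mv²
k = mv²/x² = (1.54)(4.49)²/(0.232)² = 576.8 N/m

k = 577 N/m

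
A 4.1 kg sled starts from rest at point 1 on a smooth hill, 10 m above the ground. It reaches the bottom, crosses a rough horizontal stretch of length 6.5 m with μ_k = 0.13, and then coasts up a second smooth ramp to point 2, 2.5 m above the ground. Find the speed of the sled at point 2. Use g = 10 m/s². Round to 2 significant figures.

Energy at 1: mgh₁ = (4.1)(10)(10) = 410.00 J
Friction loss: W_f = μ_k mg d = 34.64 J
At 2: ½mv² + mgh₂ = mgh₁ − W_f
½mv² = 410.00 − 34.64 − 102.50 = 272.85 J
v = √(2 × 272.85/4.1) = 11.54 m/s

v = 12 m/s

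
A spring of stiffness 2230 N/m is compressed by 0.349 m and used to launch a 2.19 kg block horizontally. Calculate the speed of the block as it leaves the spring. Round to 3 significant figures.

v = 11.1 m/s

Spring PE converts entirely to kinetic energy: ½kx² = ½mv²
v = x√(k/m) = 0.349 × √(2230/2.19) = 11.14 m/s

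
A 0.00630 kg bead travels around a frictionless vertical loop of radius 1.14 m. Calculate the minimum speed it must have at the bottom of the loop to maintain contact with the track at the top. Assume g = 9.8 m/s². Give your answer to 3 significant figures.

At the top: mg = mv_top²/r ⇒ v_top² = gr = 11.17 m²/s²
Energy from bottom to top (height 2r): ½mv_bot² = ½mv_top² + mg(2r)
v_bot² = gr + 4gr = 5gr = 55.86
v_bot = √(5gr) = 7.474 m/s

v = 7.47 m/s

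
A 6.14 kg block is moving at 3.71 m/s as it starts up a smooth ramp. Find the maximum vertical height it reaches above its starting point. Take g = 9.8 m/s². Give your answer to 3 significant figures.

By energy conservation, ½mv² = mgh
h = v²/(2g) = 3.71²/(2 × 9.8) = 0.7022 m

h = 0.702 m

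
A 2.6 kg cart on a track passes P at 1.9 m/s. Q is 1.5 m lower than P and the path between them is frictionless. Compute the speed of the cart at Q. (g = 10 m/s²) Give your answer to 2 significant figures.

Energy conservation between the two points: ½mv₀² + mgh = ½mv²
The mass cancels from both sides.
v² = v₀² + 2gh = (1.9)² + 2(10)(1.5) = 33.610
v = √33.610 = 5.797 m/s

v = 5.8 m/s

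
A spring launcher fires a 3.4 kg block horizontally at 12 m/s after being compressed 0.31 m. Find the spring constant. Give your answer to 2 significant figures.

½kx² = ½mv²
k = mv²/x² = (3.4)(12)²/(0.31)² = 5095 N/m

k = 5100 N/m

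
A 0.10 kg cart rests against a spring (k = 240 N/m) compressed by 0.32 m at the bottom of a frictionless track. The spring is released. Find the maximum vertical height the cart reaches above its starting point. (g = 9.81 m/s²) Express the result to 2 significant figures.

h = 13 m

Energy conservation from release to the highest point: ½kx² = mgh
h = kx²/(2mg) = (240)(0.32)²/(2 × 0.10 × 9.81) = 12.53 m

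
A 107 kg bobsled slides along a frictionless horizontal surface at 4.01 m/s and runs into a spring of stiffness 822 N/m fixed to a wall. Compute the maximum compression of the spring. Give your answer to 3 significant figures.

x = 1.45 m

All KE is stored as spring PE at maximum compression: ½mv² = ½kx²
x = v√(m/k) = 4.01 × √(107/822) = 1.447 m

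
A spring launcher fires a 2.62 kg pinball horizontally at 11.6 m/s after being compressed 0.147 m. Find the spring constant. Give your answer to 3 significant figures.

k = 16300 N/m

Energy stored in the spring equals the launch KE: ½kx² = ½mv²
k = mv²/x² = (2.62)(11.6)²/(0.147)² = 16315 N/m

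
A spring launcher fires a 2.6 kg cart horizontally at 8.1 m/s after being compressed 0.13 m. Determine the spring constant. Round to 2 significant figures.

½kx² = ½mv²
k = mv²/x² = (2.6)(8.1)²/(0.13)² = 10094 N/m

k = 10000 N/m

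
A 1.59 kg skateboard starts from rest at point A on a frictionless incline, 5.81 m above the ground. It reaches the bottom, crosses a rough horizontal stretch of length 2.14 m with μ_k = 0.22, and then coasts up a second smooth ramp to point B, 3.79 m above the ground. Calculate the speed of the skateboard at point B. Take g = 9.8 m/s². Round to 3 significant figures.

Energy at A: mgh₁ = (1.59)(9.8)(5.81) = 90.531 J
Friction loss: W_f = μ_k mg d = 7.336 J
At B: ½mv² + mgh₂ = mgh₁ − W_f
½mv² = 90.531 − 7.336 − 59.056 = 24.140 J
v = √(2 × 24.140/1.59) = 5.510 m/s

v = 5.51 m/s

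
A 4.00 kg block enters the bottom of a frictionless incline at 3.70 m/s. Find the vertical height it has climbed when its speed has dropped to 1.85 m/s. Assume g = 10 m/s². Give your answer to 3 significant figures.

h = 0.513 m

Conservation of energy: ½mv₁² = ½mv₂² + mgh
h = (v₁² − v₂²)/(2g) = (3.70² − 1.85²)/(2 × 10) = 0.5134 m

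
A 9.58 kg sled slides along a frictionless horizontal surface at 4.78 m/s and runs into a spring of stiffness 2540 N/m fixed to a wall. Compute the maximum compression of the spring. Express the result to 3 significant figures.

x = 0.294 m

All KE is stored as spring PE at maximum compression: ½mv² = ½kx²
x = v√(m/k) = 4.78 × √(9.58/2540) = 0.2936 m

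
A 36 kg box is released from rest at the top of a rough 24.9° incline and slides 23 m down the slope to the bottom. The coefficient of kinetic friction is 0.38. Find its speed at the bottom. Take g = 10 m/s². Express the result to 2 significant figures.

v = 5.9 m/s

Work–energy: mg(L sinθ) − μ_k(mg cosθ)L = ½mv²
mgh = mgL sinθ = (36)(10)(23)sin24.9° = 3486.2 J
W_f = μ_k mg cosθ · L = (0.38)(36)(10)cos24.9°·23 = 2854 J
½mv² = 3486.2 − 2854 = 632.25 J
v = √(2 × 632.25/36) = 5.927 m/s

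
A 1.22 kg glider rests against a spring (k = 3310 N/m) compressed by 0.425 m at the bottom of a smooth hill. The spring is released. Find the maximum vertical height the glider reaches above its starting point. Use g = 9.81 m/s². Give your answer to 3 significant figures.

h = 25.0 m

At maximum height the glider is at rest, so ½kx² = mgh
h = kx²/(2mg) = (3310)(0.425)²/(2 × 1.22 × 9.81) = 24.98 m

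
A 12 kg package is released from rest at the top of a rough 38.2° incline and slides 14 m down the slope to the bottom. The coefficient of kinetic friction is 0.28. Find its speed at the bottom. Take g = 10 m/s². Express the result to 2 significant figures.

Energy: mgh = ½mv² + W_f, with h = L sinθ and W_f = μ_k (mg cosθ) L
mgh = mgL sinθ = (12)(10)(14)sin38.2° = 1038.9 J
W_f = μ_k mg cosθ · L = (0.28)(12)(10)cos38.2°·14 = 369.7 J
½mv² = 1038.9 − 369.7 = 669.26 J
v = √(2 × 669.26/12) = 10.56 m/s

v = 11 m/s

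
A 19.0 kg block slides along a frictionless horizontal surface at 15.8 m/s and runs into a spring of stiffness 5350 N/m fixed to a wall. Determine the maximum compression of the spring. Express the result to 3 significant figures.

x = 0.942 m

All KE is stored as spring PE at maximum compression: ½mv² = ½kx²
x = v√(m/k) = 15.8 × √(19.0/5350) = 0.9416 m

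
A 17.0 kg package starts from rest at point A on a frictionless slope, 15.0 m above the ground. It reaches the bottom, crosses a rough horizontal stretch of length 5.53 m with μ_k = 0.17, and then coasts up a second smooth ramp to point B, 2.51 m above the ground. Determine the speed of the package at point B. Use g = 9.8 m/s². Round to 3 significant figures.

Energy at A: mgh₁ = (17.0)(9.8)(15.0) = 2499.0 J
Friction loss: W_f = μ_k mg d = 156.6 J
At B: ½mv² + mgh₂ = mgh₁ − W_f
½mv² = 2499.0 − 156.6 − 418.17 = 1924.2 J
v = √(2 × 1924.2/17.0) = 15.05 m/s

v = 15.0 m/s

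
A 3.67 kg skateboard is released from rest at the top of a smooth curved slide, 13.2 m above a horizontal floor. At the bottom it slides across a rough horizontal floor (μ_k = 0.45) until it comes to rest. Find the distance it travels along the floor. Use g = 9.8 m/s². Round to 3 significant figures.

d = 29.3 m

Energy bookkeeping (friction removes W_f = μ_k N d):
At rest all PE has been dissipated by friction: mgh = μ_k m g d
d = h/μ_k = 13.2/0.45 = 29.33 m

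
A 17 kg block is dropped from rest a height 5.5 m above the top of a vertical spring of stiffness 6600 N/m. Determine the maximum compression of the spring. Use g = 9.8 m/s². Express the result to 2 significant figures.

Let x be the compression. The total drop is H + x, and the block is instantaneously at rest at max compression, so energy conservation gives:
mg(H + x) = ½kx²
½(6600)x² − (17)(9.8)x − (17)(9.8)(5.5) = 0
3300x² − 166.6x − 916.3 = 0
x = [166.6 + √(27756 + 1.2095e+07)]/(2 × 3300) = 0.5528 m

x = 0.55 m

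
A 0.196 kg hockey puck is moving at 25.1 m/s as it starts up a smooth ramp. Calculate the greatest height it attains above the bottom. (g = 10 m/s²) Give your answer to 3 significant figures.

h = 31.5 m

By energy conservation, ½mv² = mgh
h = v²/(2g) = 25.1²/(2 × 10) = 31.50 m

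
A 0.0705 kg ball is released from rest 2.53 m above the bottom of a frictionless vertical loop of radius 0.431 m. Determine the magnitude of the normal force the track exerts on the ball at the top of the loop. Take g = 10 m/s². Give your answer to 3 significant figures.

Energy from release to top (height 2r): mgh = ½mv_top² + mg(2r)
v_top² = 2g(h − 2r) = 2(10)(2.53 − 0.8620) = 33.360 m²/s²
At the top, both N and weight point toward the centre: N + mg = mv_top²/r
N = m(v_top²/r − g) = 0.0705(33.360/0.431 − 10) = 4.752 N

N = 4.75 N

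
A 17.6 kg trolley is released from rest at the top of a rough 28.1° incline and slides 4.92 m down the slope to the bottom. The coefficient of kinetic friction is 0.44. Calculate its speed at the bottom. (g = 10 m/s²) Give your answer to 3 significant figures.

Energy: mgh = ½mv² + W_f, with h = L sinθ and W_f = μ_k (mg cosθ) L
mgh = mgL sinθ = (17.6)(10)(4.92)sin28.1° = 407.86 J
W_f = μ_k mg cosθ · L = (0.44)(17.6)(10)cos28.1°·4.92 = 336.1 J
½mv² = 407.86 − 336.1 = 71.764 J
v = √(2 × 71.764/17.6) = 2.856 m/s

v = 2.86 m/s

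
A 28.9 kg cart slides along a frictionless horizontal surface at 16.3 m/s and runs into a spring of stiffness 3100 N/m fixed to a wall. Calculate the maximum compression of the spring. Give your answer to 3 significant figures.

x = 1.57 m

Conservation of energy between contact and max compression: ½mv² = ½kx²
x = v√(m/k) = 16.3 × √(28.9/3100) = 1.574 m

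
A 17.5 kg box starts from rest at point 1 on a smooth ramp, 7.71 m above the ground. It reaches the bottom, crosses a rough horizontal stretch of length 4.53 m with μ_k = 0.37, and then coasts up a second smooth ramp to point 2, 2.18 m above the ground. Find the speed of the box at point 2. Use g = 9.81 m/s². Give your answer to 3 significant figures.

v = 8.70 m/s

Energy at 1: mgh₁ = (17.5)(9.81)(7.71) = 1323.6 J
Friction loss: W_f = μ_k mg d = 287.7 J
At 2: ½mv² + mgh₂ = mgh₁ − W_f
½mv² = 1323.6 − 287.7 − 374.25 = 661.62 J
v = √(2 × 661.62/17.5) = 8.696 m/s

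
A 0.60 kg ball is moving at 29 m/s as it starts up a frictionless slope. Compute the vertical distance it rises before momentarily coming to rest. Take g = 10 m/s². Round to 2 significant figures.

Setting KE at the bottom equal to PE gained: ½mv² = mgh
h = v²/(2g) = 29²/(2 × 10) = 42.05 m

h = 42 m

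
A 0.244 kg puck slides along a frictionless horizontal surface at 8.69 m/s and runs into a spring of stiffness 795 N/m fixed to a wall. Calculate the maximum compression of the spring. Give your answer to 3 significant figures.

At max compression the puck is momentarily at rest: ½mv² = ½kx²
x = v√(m/k) = 8.69 × √(0.244/795) = 0.1522 m

x = 0.152 m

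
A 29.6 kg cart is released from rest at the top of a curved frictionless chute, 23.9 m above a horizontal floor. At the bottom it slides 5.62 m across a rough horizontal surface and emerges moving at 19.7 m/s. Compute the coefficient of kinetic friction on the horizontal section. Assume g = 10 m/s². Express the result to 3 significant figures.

Applying the work–energy principle:
mgh = ½mv² + μ_k m g d
mgh = 7074.4 J; ½mv² = 5743.7 J
W_f = 7074.4 − 5743.7 = 1331 J
μ_k = W_f/(mg·d) = 1331/(296.0 × 5.62) = 0.7999

μ_k = 0.800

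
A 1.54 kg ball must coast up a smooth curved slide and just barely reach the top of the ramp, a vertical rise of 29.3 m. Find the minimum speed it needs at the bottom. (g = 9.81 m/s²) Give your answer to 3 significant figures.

At the top it is momentarily at rest, so all KE converts to PE: ½mv² = mgh
v = √(2gh) = √(2 × 9.81 × 29.3) = 23.98 m/s

v = 24.0 m/s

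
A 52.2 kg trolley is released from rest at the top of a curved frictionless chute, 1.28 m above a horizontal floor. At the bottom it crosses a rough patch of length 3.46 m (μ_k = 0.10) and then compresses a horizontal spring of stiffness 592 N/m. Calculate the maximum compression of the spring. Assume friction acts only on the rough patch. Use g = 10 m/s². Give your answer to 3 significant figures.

x = 1.28 m

Initial energy: E₁ = mgh = (52.2)(10)(1.28) = 668.16 J
Friction removes W_f = μ_k mg d = (0.10)(52.2)(10)(3.46) = 180.6 J
Energy reaching the spring: E = 668.16 − 180.6 = 487.55 J
At max compression ½kx² = E ⇒ x = √(2E/k) = √(2 × 487.55/592) = 1.283 m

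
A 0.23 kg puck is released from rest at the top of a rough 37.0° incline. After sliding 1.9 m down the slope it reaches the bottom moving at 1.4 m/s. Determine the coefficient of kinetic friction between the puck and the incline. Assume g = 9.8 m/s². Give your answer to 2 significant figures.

μ_k = 0.69

Energy balance down the incline: mg L sinθ − ½mv² = μ_k (mg cosθ) L
mgL sinθ = 2.5773 J; ½mv² = 0.22540 J
W_f = 2.5773 − 0.22540 = 2.352 J
μ_k = W_f/(mg cosθ · L) = 2.352/(1.800 × 1.9) = 0.6877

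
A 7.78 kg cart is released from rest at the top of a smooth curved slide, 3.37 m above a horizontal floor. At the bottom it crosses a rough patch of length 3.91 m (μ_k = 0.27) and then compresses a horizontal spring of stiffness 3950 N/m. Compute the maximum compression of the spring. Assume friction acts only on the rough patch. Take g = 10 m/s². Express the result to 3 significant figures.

Initial energy: E₁ = mgh = (7.78)(10)(3.37) = 262.19 J
Friction removes W_f = μ_k mg d = (0.27)(7.78)(10)(3.91) = 82.13 J
Energy reaching the spring: E = 262.19 − 82.13 = 180.05 J
At max compression ½kx² = E ⇒ x = √(2E/k) = √(2 × 180.05/3950) = 0.3019 m

x = 0.302 m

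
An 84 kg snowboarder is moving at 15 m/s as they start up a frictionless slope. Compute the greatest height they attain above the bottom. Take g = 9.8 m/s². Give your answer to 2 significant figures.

By energy conservation, ½mv² = mgh
h = v²/(2g) = 15²/(2 × 9.8) = 11.48 m

h = 11 m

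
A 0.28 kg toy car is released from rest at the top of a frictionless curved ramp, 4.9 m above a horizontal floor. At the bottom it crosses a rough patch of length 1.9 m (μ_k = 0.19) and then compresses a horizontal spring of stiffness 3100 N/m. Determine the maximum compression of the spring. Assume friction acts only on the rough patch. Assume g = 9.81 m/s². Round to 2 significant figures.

x = 0.090 m

Initial energy: E₁ = mgh = (0.28)(9.81)(4.9) = 13.459 J
Friction removes W_f = μ_k mg d = (0.19)(0.28)(9.81)(1.9) = 0.9916 J
Energy reaching the spring: E = 13.459 − 0.9916 = 12.468 J
At max compression ½kx² = E ⇒ x = √(2E/k) = √(2 × 12.468/3100) = 0.08969 m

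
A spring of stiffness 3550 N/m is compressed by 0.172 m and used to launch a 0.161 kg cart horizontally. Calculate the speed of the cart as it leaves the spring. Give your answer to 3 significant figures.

v = 25.5 m/s

The cart leaves the spring when the spring is at natural length, so ½kx² = ½mv²
v = x√(k/m) = 0.172 × √(3550/0.161) = 25.54 m/s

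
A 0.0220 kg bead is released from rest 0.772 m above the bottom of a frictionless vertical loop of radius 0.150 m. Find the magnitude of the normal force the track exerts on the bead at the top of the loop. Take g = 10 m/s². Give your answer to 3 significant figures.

Energy from release to top (height 2r): mgh = ½mv_top² + mg(2r)
v_top² = 2g(h − 2r) = 2(10)(0.772 − 0.3000) = 9.4400 m²/s²
At the top, both N and weight point toward the centre: N + mg = mv_top²/r
N = m(v_top²/r − g) = 0.0220(9.4400/0.150 − 10) = 1.165 N

N = 1.16 N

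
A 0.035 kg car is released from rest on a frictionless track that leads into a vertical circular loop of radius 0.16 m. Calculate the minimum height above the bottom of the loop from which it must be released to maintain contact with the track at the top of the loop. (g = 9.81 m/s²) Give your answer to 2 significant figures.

h = 0.40 m

At the top, for minimum speed gravity alone supplies the centripetal force: mg = mv_top²/r ⇒ v_top² = gr = 1.570 m²/s²
Energy conservation from release height h to the top (height 2r): mgh = ½mv_top² + mg(2r)
h = v_top²/(2g) + 2r = r/2 + 2r = 5r/2 = 0.4000 m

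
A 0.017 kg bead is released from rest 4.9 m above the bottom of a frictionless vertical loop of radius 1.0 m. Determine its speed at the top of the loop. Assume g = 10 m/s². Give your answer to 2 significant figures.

Energy conservation: mgh = ½mv_top² + mg(2r)
v_top² = 2g(h − 2r) = 2(10)(4.9 − 2.000) = 58.00
v_top = 7.616 m/s

v = 7.6 m/s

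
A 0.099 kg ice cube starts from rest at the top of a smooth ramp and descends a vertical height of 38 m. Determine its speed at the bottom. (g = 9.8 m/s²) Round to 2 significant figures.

Equating total energy at the two states: mgh = ½mv²
The mass cancels from both sides.
v = √(2gh) = √(2 × 9.8 × 38) = √744.80 = 27.29 m/s

v = 27 m/s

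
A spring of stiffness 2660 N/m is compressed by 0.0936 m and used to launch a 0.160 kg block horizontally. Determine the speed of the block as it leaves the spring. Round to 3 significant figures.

The block leaves the spring when the spring is at natural length, so ½kx² = ½mv²
v = x√(k/m) = 0.0936 × √(2660/0.160) = 12.07 m/s

v = 12.1 m/s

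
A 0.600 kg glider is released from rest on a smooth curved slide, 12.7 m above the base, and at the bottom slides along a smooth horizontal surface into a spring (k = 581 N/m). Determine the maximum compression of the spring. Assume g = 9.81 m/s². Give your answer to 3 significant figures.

Energy conservation (no friction) from release to max compression: mgh = ½kx²
x = √(2mgh/k) = √(2 × 0.600 × 9.81 × 12.7 / 581) = 0.5073 m

x = 0.507 m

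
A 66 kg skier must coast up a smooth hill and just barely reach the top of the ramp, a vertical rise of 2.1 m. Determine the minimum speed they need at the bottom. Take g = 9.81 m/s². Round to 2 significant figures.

v = 6.4 m/s

At the top they are momentarily at rest, so all KE converts to PE: ½mv² = mgh
v = √(2gh) = √(2 × 9.81 × 2.1) = 6.419 m/s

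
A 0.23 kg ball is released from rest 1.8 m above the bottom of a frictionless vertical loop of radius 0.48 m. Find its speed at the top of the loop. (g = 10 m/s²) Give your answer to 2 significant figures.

v = 4.1 m/s

Energy conservation: mgh = ½mv_top² + mg(2r)
v_top² = 2g(h − 2r) = 2(10)(1.8 − 0.9600) = 16.80
v_top = 4.099 m/s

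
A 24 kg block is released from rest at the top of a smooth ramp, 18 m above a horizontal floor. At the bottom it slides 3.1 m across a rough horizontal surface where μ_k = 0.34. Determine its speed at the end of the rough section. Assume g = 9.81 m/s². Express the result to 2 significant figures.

v = 18 m/s

Energy bookkeeping (friction removes W_f = μ_k N d):
mgh = ½mv² + μ_k m g d
W_f = μ_k mg d = (0.34)(24)(9.81)(3.1) = 248.2 J
½mv² = mgh − W_f = 4237.9 − 248.2 = 3989.8 J
v = √(2 × 3989.8/24) = 18.23 m/s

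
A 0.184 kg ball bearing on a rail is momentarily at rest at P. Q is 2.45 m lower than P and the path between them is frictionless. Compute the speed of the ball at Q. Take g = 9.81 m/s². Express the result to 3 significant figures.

v = 6.93 m/s

Mechanical energy is conserved (no friction): mgh = ½mv²
The mass cancels from both sides.
v = √(2gh) = √(2 × 9.81 × 2.45) = √48.069 = 6.933 m/s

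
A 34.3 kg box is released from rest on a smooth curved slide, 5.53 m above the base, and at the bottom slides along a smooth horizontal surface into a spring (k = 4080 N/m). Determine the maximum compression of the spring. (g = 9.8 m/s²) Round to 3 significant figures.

x = 0.955 m

Gravitational PE at the top equals spring PE at max compression: mgh = ½kx²
x = √(2mgh/k) = √(2 × 34.3 × 9.8 × 5.53 / 4080) = 0.9546 m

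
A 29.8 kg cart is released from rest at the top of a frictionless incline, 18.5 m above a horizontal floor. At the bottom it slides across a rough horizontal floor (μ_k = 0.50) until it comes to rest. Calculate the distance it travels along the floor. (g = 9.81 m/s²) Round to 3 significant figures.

d = 37.0 m

Applying the work–energy principle:
At rest all PE has been dissipated by friction: mgh = μ_k m g d
d = h/μ_k = 18.5/0.50 = 37.00 m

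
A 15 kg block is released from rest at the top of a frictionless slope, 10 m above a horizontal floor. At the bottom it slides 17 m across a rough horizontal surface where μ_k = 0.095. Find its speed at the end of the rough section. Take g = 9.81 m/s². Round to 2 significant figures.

v = 13 m/s

Applying the work–energy principle:
mgh = ½mv² + μ_k m g d
W_f = μ_k mg d = (0.095)(15)(9.81)(17) = 237.6 J
½mv² = mgh − W_f = 1471.5 − 237.6 = 1233.9 J
v = √(2 × 1233.9/15) = 12.83 m/s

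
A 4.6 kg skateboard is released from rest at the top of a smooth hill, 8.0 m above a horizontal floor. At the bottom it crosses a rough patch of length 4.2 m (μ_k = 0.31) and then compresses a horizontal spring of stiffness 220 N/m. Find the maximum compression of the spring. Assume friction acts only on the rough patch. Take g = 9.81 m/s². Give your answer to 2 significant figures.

Initial energy: E₁ = mgh = (4.6)(9.81)(8.0) = 361.01 J
Friction removes W_f = μ_k mg d = (0.31)(4.6)(9.81)(4.2) = 58.75 J
Energy reaching the spring: E = 361.01 − 58.75 = 302.25 J
At max compression ½kx² = E ⇒ x = √(2E/k) = √(2 × 302.25/220) = 1.658 m

x = 1.7 m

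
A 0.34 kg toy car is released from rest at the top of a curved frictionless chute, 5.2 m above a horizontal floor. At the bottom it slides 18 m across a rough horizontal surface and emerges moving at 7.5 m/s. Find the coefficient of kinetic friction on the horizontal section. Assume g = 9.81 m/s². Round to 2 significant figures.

μ_k = 0.13

Energy at the top = energy at the end + work done against friction:
mgh = ½mv² + μ_k m g d
mgh = 17.344 J; ½mv² = 9.5625 J
W_f = 17.344 − 9.5625 = 7.782 J
μ_k = W_f/(mg·d) = 7.782/(3.335 × 18) = 0.1296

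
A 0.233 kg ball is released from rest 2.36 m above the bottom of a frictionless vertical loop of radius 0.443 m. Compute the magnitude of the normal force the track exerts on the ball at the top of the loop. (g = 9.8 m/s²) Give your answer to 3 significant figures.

N = 12.9 N

Energy from release to top (height 2r): mgh = ½mv_top² + mg(2r)
v_top² = 2g(h − 2r) = 2(9.8)(2.36 − 0.8860) = 28.890 m²/s²
At the top, both N and weight point toward the centre: N + mg = mv_top²/r
N = m(v_top²/r − g) = 0.233(28.890/0.443 − 9.8) = 12.91 N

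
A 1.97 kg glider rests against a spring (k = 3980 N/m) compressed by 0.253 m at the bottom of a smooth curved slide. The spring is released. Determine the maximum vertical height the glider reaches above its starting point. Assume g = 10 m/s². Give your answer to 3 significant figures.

h = 6.47 m

Energy conservation from release to the highest point: ½kx² = mgh
h = kx²/(2mg) = (3980)(0.253)²/(2 × 1.97 × 10) = 6.466 m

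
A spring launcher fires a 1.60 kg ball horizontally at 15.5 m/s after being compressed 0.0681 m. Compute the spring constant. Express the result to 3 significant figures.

k = 82900 N/m

½kx² = ½mv²
k = mv²/x² = (1.60)(15.5)²/(0.0681)² = 82888 N/m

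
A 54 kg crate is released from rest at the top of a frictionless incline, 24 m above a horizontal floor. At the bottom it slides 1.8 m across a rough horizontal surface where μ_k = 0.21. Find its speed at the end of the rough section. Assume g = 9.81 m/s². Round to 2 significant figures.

Energy bookkeeping (friction removes W_f = μ_k N d):
mgh = ½mv² + μ_k m g d
W_f = μ_k mg d = (0.21)(54)(9.81)(1.8) = 200.2 J
½mv² = mgh − W_f = 12714 − 200.2 = 12514 J
v = √(2 × 12514/54) = 21.53 m/s

v = 22 m/s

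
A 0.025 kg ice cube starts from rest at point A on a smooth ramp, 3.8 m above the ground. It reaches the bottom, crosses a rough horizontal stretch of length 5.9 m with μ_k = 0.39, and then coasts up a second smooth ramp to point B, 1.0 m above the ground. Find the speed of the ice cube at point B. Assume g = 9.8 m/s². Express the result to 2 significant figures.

v = 3.1 m/s

Energy at A: mgh₁ = (0.025)(9.8)(3.8) = 0.93100 J
Friction loss: W_f = μ_k mg d = 0.5637 J
At B: ½mv² + mgh₂ = mgh₁ − W_f
½mv² = 0.93100 − 0.5637 − 0.24500 = 0.12225 J
v = √(2 × 0.12225/0.025) = 3.127 m/s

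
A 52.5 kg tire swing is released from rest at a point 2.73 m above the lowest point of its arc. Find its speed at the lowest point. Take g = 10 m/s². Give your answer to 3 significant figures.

Equating total energy at the two states: mgh = ½mv²
v = √(2gh) = √(2 × 10 × 2.73) = √54.600 = 7.389 m/s

v = 7.39 m/s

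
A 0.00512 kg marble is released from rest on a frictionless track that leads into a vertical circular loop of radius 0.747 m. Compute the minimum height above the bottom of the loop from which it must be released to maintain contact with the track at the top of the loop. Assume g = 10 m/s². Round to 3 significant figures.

h = 1.87 m

At the top, for minimum speed gravity alone supplies the centripetal force: mg = mv_top²/r ⇒ v_top² = gr = 7.470 m²/s²
Energy conservation from release height h to the top (height 2r): mgh = ½mv_top² + mg(2r)
h = v_top²/(2g) + 2r = r/2 + 2r = 5r/2 = 1.867 m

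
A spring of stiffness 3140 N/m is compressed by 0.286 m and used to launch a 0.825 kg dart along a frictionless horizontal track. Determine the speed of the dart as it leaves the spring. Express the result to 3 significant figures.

v = 17.6 m/s

The dart leaves the spring when the spring is at natural length, so ½kx² = ½mv²
v = x√(k/m) = 0.286 × √(3140/0.825) = 17.64 m/s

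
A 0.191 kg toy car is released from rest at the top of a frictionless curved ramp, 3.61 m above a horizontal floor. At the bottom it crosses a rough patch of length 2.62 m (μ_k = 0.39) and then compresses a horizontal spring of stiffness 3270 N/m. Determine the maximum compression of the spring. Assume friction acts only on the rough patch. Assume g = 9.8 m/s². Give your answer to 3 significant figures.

Initial energy: E₁ = mgh = (0.191)(9.8)(3.61) = 6.7572 J
Friction removes W_f = μ_k mg d = (0.39)(0.191)(9.8)(2.62) = 1.913 J
Energy reaching the spring: E = 6.7572 − 1.913 = 4.8446 J
At max compression ½kx² = E ⇒ x = √(2E/k) = √(2 × 4.8446/3270) = 0.05443 m

x = 0.0544 m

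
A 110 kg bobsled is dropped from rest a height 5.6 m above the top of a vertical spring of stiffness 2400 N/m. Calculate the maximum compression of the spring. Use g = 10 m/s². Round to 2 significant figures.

x = 2.8 m

Let x be the compression. The total drop is H + x, and the bobsled is instantaneously at rest at max compression, so energy conservation gives:
mg(H + x) = ½kx²
½(2400)x² − (110)(10)x − (110)(10)(5.6) = 0
1200x² − 1100x − 6160 = 0
x = [1100 + √(1.210e+06 + 2.9568e+07)]/(2 × 1200) = 2.770 m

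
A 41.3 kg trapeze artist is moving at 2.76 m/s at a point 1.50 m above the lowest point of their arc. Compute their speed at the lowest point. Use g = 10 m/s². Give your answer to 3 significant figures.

v = 6.13 m/s

By conservation of mechanical energy, ½mv₀² + mgh = ½mv²
v² = v₀² + 2gh = (2.76)² + 2(10)(1.50) = 37.618
v = √37.618 = 6.133 m/s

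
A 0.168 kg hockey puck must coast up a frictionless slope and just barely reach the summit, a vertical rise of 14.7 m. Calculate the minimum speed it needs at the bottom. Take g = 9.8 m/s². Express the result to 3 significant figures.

At the top it is momentarily at rest, so all KE converts to PE: ½mv² = mgh
v = √(2gh) = √(2 × 9.8 × 14.7) = 16.97 m/s

v = 17.0 m/s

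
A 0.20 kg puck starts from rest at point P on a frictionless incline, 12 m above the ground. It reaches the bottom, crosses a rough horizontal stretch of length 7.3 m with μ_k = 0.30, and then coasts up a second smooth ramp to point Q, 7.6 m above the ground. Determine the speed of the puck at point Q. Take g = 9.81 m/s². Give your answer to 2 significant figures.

v = 6.6 m/s

Energy at P: mgh₁ = (0.20)(9.81)(12) = 23.544 J
Friction loss: W_f = μ_k mg d = 4.297 J
At Q: ½mv² + mgh₂ = mgh₁ − W_f
½mv² = 23.544 − 4.297 − 14.911 = 4.3360 J
v = √(2 × 4.3360/0.20) = 6.585 m/s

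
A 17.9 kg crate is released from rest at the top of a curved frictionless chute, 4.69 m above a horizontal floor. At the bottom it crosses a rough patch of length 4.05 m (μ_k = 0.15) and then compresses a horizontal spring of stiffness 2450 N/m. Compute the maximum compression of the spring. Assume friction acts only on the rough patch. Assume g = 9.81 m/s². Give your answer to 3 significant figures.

x = 0.765 m

Initial energy: E₁ = mgh = (17.9)(9.81)(4.69) = 823.56 J
Friction removes W_f = μ_k mg d = (0.15)(17.9)(9.81)(4.05) = 106.7 J
Energy reaching the spring: E = 823.56 − 106.7 = 716.88 J
At max compression ½kx² = E ⇒ x = √(2E/k) = √(2 × 716.88/2450) = 0.7650 m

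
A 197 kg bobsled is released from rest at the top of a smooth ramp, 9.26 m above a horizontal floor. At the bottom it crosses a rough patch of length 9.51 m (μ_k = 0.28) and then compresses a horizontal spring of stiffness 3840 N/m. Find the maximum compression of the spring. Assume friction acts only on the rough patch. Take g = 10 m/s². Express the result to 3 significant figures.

x = 2.60 m

Initial energy: E₁ = mgh = (197)(10)(9.26) = 18242 J
Friction removes W_f = μ_k mg d = (0.28)(197)(10)(9.51) = 5246 J
Energy reaching the spring: E = 18242 − 5246 = 12996 J
At max compression ½kx² = E ⇒ x = √(2E/k) = √(2 × 12996/3840) = 2.602 m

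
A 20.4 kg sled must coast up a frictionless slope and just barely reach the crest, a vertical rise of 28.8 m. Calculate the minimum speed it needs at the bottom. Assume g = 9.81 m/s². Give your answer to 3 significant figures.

At the top it is momentarily at rest, so all KE converts to PE: ½mv² = mgh
v = √(2gh) = √(2 × 9.81 × 28.8) = 23.77 m/s

v = 23.8 m/s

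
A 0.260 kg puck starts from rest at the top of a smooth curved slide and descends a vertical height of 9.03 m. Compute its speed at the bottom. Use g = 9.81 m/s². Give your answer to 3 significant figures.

Energy conservation between the two points: mgh = ½mv²
v = √(2gh) = √(2 × 9.81 × 9.03) = √177.17 = 13.31 m/s

v = 13.3 m/s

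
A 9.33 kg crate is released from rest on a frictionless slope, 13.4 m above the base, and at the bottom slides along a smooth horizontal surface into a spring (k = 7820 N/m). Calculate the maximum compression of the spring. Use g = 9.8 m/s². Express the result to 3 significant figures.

At max compression the crate is momentarily at rest: mgh = ½kx²
x = √(2mgh/k) = √(2 × 9.33 × 9.8 × 13.4 / 7820) = 0.5598 m

x = 0.560 m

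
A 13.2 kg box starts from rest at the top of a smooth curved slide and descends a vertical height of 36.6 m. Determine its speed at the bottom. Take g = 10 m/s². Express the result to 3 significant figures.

By conservation of mechanical energy, mgh = ½mv²
v = √(2gh) = √(2 × 10 × 36.6) = √732.00 = 27.06 m/s

v = 27.1 m/s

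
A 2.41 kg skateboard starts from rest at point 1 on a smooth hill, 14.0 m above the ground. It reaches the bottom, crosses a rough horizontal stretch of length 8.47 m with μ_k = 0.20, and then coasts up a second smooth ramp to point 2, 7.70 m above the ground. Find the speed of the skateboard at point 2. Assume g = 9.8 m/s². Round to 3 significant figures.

v = 9.50 m/s

Energy at 1: mgh₁ = (2.41)(9.8)(14.0) = 330.65 J
Friction loss: W_f = μ_k mg d = 40.01 J
At 2: ½mv² + mgh₂ = mgh₁ − W_f
½mv² = 330.65 − 40.01 − 181.86 = 108.78 J
v = √(2 × 108.78/2.41) = 9.501 m/s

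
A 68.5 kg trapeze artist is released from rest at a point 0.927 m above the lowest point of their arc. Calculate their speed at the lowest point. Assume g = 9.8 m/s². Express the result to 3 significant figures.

v = 4.26 m/s

Energy conservation between the two points: mgh = ½mv²
v = √(2gh) = √(2 × 9.8 × 0.927) = √18.169 = 4.263 m/s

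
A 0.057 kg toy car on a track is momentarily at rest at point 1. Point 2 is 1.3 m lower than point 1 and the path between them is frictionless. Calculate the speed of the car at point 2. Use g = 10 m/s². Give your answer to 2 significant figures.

Equating total energy at the two states: mgh = ½mv²
v = √(2gh) = √(2 × 10 × 1.3) = √26.000 = 5.099 m/s

v = 5.1 m/s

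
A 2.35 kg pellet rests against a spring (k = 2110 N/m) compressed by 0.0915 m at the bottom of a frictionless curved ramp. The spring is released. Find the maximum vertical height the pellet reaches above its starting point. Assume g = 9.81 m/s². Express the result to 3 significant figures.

At maximum height the pellet is at rest, so ½kx² = mgh
h = kx²/(2mg) = (2110)(0.0915)²/(2 × 2.35 × 9.81) = 0.3831 m

h = 0.383 m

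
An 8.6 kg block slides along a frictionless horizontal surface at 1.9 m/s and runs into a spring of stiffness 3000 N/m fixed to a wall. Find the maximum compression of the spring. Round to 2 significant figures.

All KE is stored as spring PE at maximum compression: ½mv² = ½kx²
x = v√(m/k) = 1.9 × √(8.6/3000) = 0.1017 m

x = 0.10 m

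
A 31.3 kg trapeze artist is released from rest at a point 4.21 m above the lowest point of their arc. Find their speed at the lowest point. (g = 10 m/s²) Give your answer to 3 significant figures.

Mechanical energy is conserved (no friction): mgh = ½mv²
v = √(2gh) = √(2 × 10 × 4.21) = √84.200 = 9.176 m/s

v = 9.18 m/s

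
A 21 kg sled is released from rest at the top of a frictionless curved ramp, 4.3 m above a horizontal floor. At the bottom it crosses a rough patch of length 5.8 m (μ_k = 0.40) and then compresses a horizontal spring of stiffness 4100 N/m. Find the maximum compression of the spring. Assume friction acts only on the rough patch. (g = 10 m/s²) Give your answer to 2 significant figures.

x = 0.45 m

Initial energy: E₁ = mgh = (21)(10)(4.3) = 903.00 J
Friction removes W_f = μ_k mg d = (0.40)(21)(10)(5.8) = 487.2 J
Energy reaching the spring: E = 903.00 − 487.2 = 415.80 J
At max compression ½kx² = E ⇒ x = √(2E/k) = √(2 × 415.80/4100) = 0.4504 m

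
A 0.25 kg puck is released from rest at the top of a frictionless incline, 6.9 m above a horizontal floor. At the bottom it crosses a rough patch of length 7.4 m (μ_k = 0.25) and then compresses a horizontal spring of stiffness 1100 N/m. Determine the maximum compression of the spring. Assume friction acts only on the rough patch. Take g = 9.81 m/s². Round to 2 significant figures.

x = 0.15 m

Initial energy: E₁ = mgh = (0.25)(9.81)(6.9) = 16.922 J
Friction removes W_f = μ_k mg d = (0.25)(0.25)(9.81)(7.4) = 4.537 J
Energy reaching the spring: E = 16.922 − 4.537 = 12.385 J
At max compression ½kx² = E ⇒ x = √(2E/k) = √(2 × 12.385/1100) = 0.1501 m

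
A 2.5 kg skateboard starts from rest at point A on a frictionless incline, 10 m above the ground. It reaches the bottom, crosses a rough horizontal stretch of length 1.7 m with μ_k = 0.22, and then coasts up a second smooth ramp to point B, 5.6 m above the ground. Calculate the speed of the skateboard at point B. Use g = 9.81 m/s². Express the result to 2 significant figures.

v = 8.9 m/s

Energy at A: mgh₁ = (2.5)(9.81)(10) = 245.25 J
Friction loss: W_f = μ_k mg d = 9.172 J
At B: ½mv² + mgh₂ = mgh₁ − W_f
½mv² = 245.25 − 9.172 − 137.34 = 98.738 J
v = √(2 × 98.738/2.5) = 8.888 m/s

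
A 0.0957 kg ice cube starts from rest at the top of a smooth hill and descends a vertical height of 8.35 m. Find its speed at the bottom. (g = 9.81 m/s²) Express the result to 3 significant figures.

v = 12.8 m/s

Mechanical energy is conserved (no friction): mgh = ½mv²
v = √(2gh) = √(2 × 9.81 × 8.35) = √163.83 = 12.80 m/s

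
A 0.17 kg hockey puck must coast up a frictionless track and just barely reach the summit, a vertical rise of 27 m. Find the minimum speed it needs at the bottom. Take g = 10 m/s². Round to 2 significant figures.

v = 23 m/s

At the top it is momentarily at rest, so all KE converts to PE: ½mv² = mgh
v = √(2gh) = √(2 × 10 × 27) = 23.24 m/s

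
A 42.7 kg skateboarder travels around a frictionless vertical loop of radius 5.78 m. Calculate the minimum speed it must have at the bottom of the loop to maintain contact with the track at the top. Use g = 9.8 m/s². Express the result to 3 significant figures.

At the top: mg = mv_top²/r ⇒ v_top² = gr = 56.64 m²/s²
Energy from bottom to top (height 2r): ½mv_bot² = ½mv_top² + mg(2r)
v_bot² = gr + 4gr = 5gr = 283.2
v_bot = √(5gr) = 16.83 m/s

v = 16.8 m/s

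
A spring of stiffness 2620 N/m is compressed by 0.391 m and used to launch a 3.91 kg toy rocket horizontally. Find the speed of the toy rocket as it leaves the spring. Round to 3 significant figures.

The toy rocket leaves the spring when the spring is at natural length, so ½kx² = ½mv²
v = x√(k/m) = 0.391 × √(2620/3.91) = 10.12 m/s

v = 10.1 m/s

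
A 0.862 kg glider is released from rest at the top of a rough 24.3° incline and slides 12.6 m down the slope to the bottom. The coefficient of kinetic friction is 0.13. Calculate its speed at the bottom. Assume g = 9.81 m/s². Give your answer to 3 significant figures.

Taking the bottom as reference, mgh = ½mv² + μ_k N L with h = L sinθ, N = mg cosθ:
mgh = mgL sinθ = (0.862)(9.81)(12.6)sin24.3° = 43.846 J
W_f = μ_k mg cosθ · L = (0.13)(0.862)(9.81)cos24.3°·12.6 = 12.62 J
½mv² = 43.846 − 12.62 = 31.222 J
v = √(2 × 31.222/0.862) = 8.511 m/s

v = 8.51 m/s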